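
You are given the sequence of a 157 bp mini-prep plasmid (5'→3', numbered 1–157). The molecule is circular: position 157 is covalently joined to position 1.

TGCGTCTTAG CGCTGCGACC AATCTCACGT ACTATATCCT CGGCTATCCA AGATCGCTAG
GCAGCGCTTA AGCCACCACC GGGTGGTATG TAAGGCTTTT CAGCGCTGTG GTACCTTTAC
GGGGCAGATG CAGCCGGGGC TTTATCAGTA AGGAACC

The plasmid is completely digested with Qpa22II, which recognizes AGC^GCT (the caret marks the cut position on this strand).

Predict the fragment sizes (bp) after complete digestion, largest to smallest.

Qpa22II sites (AGCGCT) start at positions 9, 63, 102.
Qpa22II cuts after base 3 of each site, so after positions 11, 65, 104.
Circular molecule, 3 cuts → 3 fragments:
  12–65 → 54 bp
  66–104 → 39 bp
  105–157 then 1–11 → 53 + 11 = 64 bp
Sorted largest to smallest: 64, 54, 39 bp.

64, 54, 39 bp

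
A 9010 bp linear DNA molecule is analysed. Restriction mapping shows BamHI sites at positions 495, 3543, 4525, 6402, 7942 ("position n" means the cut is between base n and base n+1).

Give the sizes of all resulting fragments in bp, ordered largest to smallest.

Linear molecule, 5 cuts → 6 fragments:
  495 − 0 = 495 bp
  3543 − 495 = 3048 bp
  4525 − 3543 = 982 bp
  6402 − 4525 = 1877 bp
  7942 − 6402 = 1540 bp
  9010 − 7942 = 1068 bp
Sorted largest to smallest: 3048, 1877, 1540, 1068, 982, 495 bp.

3048, 1877, 1540, 1068, 982, 495 bp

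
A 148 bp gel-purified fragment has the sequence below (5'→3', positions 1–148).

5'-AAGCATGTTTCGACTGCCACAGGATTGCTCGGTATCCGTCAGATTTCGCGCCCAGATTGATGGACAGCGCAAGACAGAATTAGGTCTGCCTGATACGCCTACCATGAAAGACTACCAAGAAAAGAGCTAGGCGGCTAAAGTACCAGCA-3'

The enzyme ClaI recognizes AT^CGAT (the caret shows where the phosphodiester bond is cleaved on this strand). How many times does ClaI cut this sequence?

0

No occurrence of ATCGAT is present in the sequence.
ClaI does not cut: 0 sites.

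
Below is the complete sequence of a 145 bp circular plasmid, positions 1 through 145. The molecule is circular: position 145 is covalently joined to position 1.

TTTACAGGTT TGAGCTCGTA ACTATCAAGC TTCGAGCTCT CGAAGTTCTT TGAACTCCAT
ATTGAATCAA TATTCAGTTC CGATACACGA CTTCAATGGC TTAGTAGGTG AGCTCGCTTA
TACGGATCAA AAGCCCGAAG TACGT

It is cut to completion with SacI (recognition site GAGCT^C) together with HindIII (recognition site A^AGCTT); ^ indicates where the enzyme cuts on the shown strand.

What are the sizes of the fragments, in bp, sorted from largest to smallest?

SacI sites (GAGCTC) start at positions 12, 34, 110.
SacI cuts after base 5 of each site (before the last base), so after positions 16, 38, 114.
The HindIII site (AAGCTT) starts at position 27.
HindIII cuts after the first base of each site, so after position 27.
Combined cut positions: 16, 27, 38, 114.
Circular molecule, 4 cuts → 4 fragments:
  17–27 → 11 bp
  28–38 → 11 bp
  39–114 → 76 bp
  115–145 then 1–16 → 31 + 16 = 47 bp
Sorted largest to smallest: 76, 47, 11, 11 bp.

76, 47, 11, 11 bp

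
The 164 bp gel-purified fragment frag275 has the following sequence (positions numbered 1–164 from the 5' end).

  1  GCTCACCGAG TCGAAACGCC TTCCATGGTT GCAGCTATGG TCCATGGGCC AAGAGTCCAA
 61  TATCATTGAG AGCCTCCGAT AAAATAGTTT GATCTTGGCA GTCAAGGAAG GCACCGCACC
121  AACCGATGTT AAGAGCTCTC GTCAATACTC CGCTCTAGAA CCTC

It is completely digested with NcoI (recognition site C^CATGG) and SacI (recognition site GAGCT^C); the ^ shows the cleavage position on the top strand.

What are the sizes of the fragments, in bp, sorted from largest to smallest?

95, 27, 23, 19 bp

NcoI sites (CCATGG) start at positions 23, 42.
NcoI cuts after the first base of each site, so after positions 23, 42.
The SacI site (GAGCTC) starts at position 133.
SacI cuts after base 5 of each site (before the last base), so after position 137.
Combined cut positions: 23, 42, 137.
Linear molecule, 3 cuts → 4 fragments:
  1–23 → 23 bp
  24–42 → 19 bp
  43–137 → 95 bp
  138–164 → 27 bp
Sorted largest to smallest: 95, 27, 23, 19 bp.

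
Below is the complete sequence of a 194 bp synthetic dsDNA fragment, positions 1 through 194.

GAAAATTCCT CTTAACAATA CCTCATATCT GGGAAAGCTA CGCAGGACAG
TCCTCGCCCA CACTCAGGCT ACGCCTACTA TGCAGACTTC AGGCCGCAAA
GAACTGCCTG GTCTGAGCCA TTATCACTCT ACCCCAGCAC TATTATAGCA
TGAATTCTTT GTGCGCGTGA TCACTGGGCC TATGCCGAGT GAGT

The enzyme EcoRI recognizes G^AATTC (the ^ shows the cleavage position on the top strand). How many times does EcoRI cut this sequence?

GAATTC occurs starting at position 152.
EcoRI cuts at 1 site.

1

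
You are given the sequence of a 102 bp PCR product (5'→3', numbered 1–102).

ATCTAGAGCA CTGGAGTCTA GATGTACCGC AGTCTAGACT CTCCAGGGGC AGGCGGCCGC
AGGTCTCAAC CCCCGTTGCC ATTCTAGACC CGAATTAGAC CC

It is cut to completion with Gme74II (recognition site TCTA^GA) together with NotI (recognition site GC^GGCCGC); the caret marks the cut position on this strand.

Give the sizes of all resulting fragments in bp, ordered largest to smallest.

32, 18, 16, 16, 15, 5 bp

Gme74II sites (TCTAGA) start at positions 2, 17, 33, 83.
Gme74II cuts after base 4 of each site, so after positions 5, 20, 36, 86.
The NotI site (GCGGCCGC) starts at position 53.
NotI cuts after base 2 of each site, so after position 54.
Combined cut positions: 5, 20, 36, 54, 86.
Linear molecule, 5 cuts → 6 fragments:
  1–5 → 5 bp
  6–20 → 15 bp
  21–36 → 16 bp
  37–54 → 18 bp
  55–86 → 32 bp
  87–102 → 16 bp
Sorted largest to smallest: 32, 18, 16, 16, 15, 5 bp.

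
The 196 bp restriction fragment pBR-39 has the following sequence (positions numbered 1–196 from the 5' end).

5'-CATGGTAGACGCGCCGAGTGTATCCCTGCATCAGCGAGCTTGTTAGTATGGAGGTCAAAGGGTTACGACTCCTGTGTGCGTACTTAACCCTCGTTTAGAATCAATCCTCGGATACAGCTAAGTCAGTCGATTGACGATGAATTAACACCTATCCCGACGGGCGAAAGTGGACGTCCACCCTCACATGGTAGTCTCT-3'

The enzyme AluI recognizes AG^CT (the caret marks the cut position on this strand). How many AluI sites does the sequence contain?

2

AGCT occurs starting at positions 37, 116.
AluI cuts at 2 sites.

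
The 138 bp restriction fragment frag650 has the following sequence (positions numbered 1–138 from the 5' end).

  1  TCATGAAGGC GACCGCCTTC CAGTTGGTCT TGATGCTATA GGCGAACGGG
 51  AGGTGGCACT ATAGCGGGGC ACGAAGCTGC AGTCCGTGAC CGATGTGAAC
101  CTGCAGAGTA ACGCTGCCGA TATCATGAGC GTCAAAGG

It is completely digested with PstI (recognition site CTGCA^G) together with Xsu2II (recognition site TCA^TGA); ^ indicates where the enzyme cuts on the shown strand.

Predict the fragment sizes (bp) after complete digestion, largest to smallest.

78, 24, 20, 13, 3 bp

PstI sites (CTGCAG) start at positions 77, 101.
PstI cuts after base 5 of each site (before the last base), so after positions 81, 105.
Xsu2II sites (TCATGA) start at positions 1, 123.
Xsu2II cuts after base 3 of each site, so after positions 3, 125.
Combined cut positions: 3, 81, 105, 125.
Linear molecule, 4 cuts → 5 fragments:
  1–3 → 3 bp
  4–81 → 78 bp
  82–105 → 24 bp
  106–125 → 20 bp
  126–138 → 13 bp
Sorted largest to smallest: 78, 24, 20, 13, 3 bp.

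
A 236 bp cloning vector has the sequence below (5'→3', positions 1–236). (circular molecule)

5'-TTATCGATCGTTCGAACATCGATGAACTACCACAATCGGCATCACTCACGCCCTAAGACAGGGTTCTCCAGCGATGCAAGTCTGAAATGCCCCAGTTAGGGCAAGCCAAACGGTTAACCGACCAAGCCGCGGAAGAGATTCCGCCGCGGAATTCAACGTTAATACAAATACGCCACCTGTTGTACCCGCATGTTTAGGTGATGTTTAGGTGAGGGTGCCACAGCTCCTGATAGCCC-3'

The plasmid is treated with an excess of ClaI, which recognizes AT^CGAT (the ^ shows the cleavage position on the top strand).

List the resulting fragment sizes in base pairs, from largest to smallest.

ClaI sites (ATCGAT) start at positions 3, 18.
ClaI cuts after base 2 of each site, so after positions 4, 19.
Circular molecule, 2 cuts → 2 fragments:
  5–19 → 15 bp
  20–236 then 1–4 → 217 + 4 = 221 bp
Sorted largest to smallest: 221, 15 bp.

221, 15 bp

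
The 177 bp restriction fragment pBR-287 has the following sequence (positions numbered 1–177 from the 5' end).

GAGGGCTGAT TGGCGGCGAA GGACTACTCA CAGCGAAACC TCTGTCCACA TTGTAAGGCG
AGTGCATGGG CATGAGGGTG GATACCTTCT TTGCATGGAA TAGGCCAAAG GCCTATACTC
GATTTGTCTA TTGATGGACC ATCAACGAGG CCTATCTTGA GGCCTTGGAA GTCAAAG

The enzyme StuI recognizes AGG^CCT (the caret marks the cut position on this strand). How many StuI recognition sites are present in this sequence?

AGGCCT occurs starting at positions 109, 148, 160.
StuI cuts at 3 sites.

3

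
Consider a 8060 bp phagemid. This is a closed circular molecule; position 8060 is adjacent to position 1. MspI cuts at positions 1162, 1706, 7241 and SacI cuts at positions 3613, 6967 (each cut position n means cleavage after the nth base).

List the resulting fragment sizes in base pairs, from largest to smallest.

Combined cut positions (sorted): 1162, 1706, 3613, 6967, 7241.
Circular molecule, 5 cuts → 5 fragments:
  1706 − 1162 = 544 bp
  3613 − 1706 = 1907 bp
  6967 − 3613 = 3354 bp
  7241 − 6967 = 274 bp
  wrap: 8060 − 7241 + 1162 = 1981 bp
Sorted largest to smallest: 3354, 1981, 1907, 544, 274 bp.

3354, 1981, 1907, 544, 274 bp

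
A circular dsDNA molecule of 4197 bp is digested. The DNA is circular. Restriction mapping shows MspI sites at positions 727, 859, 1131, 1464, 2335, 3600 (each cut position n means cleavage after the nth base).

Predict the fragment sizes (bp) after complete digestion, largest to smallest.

Circular molecule, 6 cuts → 6 fragments:
  859 − 727 = 132 bp
  1131 − 859 = 272 bp
  1464 − 1131 = 333 bp
  2335 − 1464 = 871 bp
  3600 − 2335 = 1265 bp
  wrap: 4197 − 3600 + 727 = 1324 bp
Sorted largest to smallest: 1324, 1265, 871, 333, 272, 132 bp.

1324, 1265, 871, 333, 272, 132 bp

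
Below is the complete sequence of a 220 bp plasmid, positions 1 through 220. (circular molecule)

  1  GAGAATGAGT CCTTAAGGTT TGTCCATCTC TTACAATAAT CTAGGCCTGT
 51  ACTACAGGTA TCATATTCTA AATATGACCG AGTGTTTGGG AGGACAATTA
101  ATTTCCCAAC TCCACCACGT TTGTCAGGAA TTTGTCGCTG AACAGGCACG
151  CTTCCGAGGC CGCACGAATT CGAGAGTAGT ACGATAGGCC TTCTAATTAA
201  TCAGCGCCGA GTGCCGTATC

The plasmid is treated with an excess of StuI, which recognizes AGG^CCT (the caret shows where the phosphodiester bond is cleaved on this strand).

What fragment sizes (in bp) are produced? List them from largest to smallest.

StuI sites (AGGCCT) start at positions 43, 186.
StuI cuts after base 3 of each site, so after positions 45, 188.
Circular molecule, 2 cuts → 2 fragments:
  46–188 → 143 bp
  189–220 then 1–45 → 32 + 45 = 77 bp
Sorted largest to smallest: 143, 77 bp.

143, 77 bp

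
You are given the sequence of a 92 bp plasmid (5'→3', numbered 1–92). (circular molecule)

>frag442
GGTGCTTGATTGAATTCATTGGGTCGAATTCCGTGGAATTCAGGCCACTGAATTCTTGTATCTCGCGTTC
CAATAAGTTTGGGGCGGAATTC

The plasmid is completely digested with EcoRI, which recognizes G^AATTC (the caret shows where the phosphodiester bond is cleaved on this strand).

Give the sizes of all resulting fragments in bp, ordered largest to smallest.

EcoRI sites (GAATTC) start at positions 12, 26, 36, 50, 87.
EcoRI cuts after the first base of each site, so after positions 12, 26, 36, 50, 87.
Circular molecule, 5 cuts → 5 fragments:
  13–26 → 14 bp
  27–36 → 10 bp
  37–50 → 14 bp
  51–87 → 37 bp
  88–92 then 1–12 → 5 + 12 = 17 bp
Sorted largest to smallest: 37, 17, 14, 14, 10 bp.

37, 17, 14, 14, 10 bp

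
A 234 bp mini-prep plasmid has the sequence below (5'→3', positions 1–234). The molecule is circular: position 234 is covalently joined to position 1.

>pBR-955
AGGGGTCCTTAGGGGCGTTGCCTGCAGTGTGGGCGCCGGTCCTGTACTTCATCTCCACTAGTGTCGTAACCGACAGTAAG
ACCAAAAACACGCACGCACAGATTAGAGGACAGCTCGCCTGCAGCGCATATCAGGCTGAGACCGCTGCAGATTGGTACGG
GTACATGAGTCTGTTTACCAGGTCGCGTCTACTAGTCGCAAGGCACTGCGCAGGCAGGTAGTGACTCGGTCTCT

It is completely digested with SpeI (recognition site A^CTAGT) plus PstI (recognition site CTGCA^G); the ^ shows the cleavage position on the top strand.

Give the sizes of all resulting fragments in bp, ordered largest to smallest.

69, 66, 42, 31, 26 bp

SpeI sites (ACTAGT) start at positions 57, 191.
SpeI cuts after the first base of each site, so after positions 57, 191.
PstI sites (CTGCAG) start at positions 22, 119, 145.
PstI cuts after base 5 of each site (before the last base), so after positions 26, 123, 149.
Combined cut positions: 26, 57, 123, 149, 191.
Circular molecule, 5 cuts → 5 fragments:
  27–57 → 31 bp
  58–123 → 66 bp
  124–149 → 26 bp
  150–191 → 42 bp
  192–234 then 1–26 → 43 + 26 = 69 bp
Sorted largest to smallest: 69, 66, 42, 31, 26 bp.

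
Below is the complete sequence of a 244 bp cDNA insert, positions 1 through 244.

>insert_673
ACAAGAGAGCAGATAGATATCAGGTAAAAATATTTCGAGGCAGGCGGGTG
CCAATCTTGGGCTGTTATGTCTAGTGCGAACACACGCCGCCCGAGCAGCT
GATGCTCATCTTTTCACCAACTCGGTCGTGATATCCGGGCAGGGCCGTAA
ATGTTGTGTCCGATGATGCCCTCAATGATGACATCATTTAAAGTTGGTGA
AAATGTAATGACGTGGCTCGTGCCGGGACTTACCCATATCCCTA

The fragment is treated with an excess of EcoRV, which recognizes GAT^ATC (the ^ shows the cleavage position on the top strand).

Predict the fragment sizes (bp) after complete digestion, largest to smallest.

EcoRV sites (GATATC) start at positions 16, 130.
EcoRV cuts after base 3 of each site, so after positions 18, 132.
Linear molecule, 2 cuts → 3 fragments:
  1–18 → 18 bp
  19–132 → 114 bp
  133–244 → 112 bp
Sorted largest to smallest: 114, 112, 18 bp.

114, 112, 18 bp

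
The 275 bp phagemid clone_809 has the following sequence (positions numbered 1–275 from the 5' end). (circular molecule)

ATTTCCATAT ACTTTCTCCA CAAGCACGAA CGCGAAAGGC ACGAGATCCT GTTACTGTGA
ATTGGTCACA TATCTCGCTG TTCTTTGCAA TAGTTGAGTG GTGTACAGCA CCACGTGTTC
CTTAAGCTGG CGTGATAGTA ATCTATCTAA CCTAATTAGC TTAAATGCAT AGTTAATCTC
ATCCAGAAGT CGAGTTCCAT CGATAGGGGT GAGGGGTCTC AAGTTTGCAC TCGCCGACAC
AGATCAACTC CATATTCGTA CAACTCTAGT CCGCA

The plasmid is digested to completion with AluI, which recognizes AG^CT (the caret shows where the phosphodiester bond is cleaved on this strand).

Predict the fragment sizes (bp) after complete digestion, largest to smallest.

AluI sites (AGCT) start at positions 125, 158.
AluI cuts after base 2 of each site, so after positions 126, 159.
Circular molecule, 2 cuts → 2 fragments:
  127–159 → 33 bp
  160–275 then 1–126 → 116 + 126 = 242 bp
Sorted largest to smallest: 242, 33 bp.

242, 33 bp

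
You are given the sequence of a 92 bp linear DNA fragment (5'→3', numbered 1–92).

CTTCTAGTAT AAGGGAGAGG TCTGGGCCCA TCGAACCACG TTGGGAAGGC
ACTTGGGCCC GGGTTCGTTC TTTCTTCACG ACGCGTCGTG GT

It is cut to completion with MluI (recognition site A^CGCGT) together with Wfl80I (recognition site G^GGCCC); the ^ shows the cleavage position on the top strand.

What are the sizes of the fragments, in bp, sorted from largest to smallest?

31, 26, 24, 11 bp

The MluI site (ACGCGT) starts at position 81.
MluI cuts after the first base of each site, so after position 81.
Wfl80I sites (GGGCCC) start at positions 24, 55.
Wfl80I cuts after the first base of each site, so after positions 24, 55.
Combined cut positions: 24, 55, 81.
Linear molecule, 3 cuts → 4 fragments:
  1–24 → 24 bp
  25–55 → 31 bp
  56–81 → 26 bp
  82–92 → 11 bp
Sorted largest to smallest: 31, 26, 24, 11 bp.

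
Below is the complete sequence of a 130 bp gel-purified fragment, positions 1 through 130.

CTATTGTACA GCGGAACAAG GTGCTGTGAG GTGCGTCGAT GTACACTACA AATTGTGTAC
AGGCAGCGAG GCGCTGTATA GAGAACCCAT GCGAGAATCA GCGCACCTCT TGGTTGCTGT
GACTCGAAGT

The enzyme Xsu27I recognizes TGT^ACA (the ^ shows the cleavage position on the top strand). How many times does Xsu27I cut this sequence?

3

TGTACA occurs starting at positions 5, 40, 56.
Xsu27I cuts at 3 sites.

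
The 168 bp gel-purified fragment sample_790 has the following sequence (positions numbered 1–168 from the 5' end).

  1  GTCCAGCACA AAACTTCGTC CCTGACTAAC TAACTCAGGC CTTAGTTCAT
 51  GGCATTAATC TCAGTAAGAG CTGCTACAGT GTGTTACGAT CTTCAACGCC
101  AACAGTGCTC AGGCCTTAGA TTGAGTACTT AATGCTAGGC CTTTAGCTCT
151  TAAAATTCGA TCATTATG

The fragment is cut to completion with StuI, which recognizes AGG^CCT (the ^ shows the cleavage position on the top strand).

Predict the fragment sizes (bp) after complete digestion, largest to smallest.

StuI sites (AGGCCT) start at positions 37, 111, 137.
StuI cuts after base 3 of each site, so after positions 39, 113, 139.
Linear molecule, 3 cuts → 4 fragments:
  1–39 → 39 bp
  40–113 → 74 bp
  114–139 → 26 bp
  140–168 → 29 bp
Sorted largest to smallest: 74, 39, 29, 26 bp.

74, 39, 29, 26 bp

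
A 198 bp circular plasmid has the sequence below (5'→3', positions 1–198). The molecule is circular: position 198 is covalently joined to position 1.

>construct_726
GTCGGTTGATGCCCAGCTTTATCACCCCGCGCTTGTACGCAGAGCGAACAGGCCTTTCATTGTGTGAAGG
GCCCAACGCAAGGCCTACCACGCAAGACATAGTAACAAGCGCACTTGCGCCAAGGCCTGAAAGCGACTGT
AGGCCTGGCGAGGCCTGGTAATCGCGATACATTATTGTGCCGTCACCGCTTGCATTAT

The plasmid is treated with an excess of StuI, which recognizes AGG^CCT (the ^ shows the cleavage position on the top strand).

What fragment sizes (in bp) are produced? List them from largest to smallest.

97, 42, 31, 18, 10 bp

StuI sites (AGGCCT) start at positions 50, 81, 123, 141, 151.
StuI cuts after base 3 of each site, so after positions 52, 83, 125, 143, 153.
Circular molecule, 5 cuts → 5 fragments:
  53–83 → 31 bp
  84–125 → 42 bp
  126–143 → 18 bp
  144–153 → 10 bp
  154–198 then 1–52 → 45 + 52 = 97 bp
Sorted largest to smallest: 97, 42, 31, 18, 10 bp.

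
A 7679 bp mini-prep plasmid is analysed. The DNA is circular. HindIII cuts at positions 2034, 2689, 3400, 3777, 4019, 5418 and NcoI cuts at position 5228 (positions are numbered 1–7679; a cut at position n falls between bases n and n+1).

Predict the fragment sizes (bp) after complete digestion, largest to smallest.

Combined cut positions (sorted): 2034, 2689, 3400, 3777, 4019, 5228, 5418.
Circular molecule, 7 cuts → 7 fragments:
  2689 − 2034 = 655 bp
  3400 − 2689 = 711 bp
  3777 − 3400 = 377 bp
  4019 − 3777 = 242 bp
  5228 − 4019 = 1209 bp
  5418 − 5228 = 190 bp
  wrap: 7679 − 5418 + 2034 = 4295 bp
Sorted largest to smallest: 4295, 1209, 711, 655, 377, 242, 190 bp.

4295, 1209, 711, 655, 377, 242, 190 bp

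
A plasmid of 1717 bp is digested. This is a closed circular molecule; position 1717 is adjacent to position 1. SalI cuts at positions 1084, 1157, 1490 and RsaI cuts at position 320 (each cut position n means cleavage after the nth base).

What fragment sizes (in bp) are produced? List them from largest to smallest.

Combined cut positions (sorted): 320, 1084, 1157, 1490.
Circular molecule, 4 cuts → 4 fragments:
  1084 − 320 = 764 bp
  1157 − 1084 = 73 bp
  1490 − 1157 = 333 bp
  wrap: 1717 − 1490 + 320 = 547 bp
Sorted largest to smallest: 764, 547, 333, 73 bp.

764, 547, 333, 73 bp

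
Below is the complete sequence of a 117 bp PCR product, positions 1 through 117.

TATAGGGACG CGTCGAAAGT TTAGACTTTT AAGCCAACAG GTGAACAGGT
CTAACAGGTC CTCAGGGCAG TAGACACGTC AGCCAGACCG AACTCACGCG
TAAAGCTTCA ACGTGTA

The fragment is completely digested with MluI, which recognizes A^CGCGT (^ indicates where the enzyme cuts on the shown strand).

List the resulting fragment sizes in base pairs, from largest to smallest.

MluI sites (ACGCGT) start at positions 8, 96.
MluI cuts after the first base of each site, so after positions 8, 96.
Linear molecule, 2 cuts → 3 fragments:
  1–8 → 8 bp
  9–96 → 88 bp
  97–117 → 21 bp
Sorted largest to smallest: 88, 21, 8 bp.

88, 21, 8 bp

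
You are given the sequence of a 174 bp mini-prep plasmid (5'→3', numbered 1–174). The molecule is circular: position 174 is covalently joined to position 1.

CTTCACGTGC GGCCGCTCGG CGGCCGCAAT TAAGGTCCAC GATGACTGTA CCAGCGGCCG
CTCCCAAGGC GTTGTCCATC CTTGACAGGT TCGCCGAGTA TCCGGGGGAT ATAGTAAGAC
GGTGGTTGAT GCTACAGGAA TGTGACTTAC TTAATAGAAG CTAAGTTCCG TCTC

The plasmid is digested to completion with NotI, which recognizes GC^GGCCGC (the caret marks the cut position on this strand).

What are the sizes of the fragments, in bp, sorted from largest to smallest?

129, 34, 11 bp

NotI sites (GCGGCCGC) start at positions 9, 20, 54.
NotI cuts after base 2 of each site, so after positions 10, 21, 55.
Circular molecule, 3 cuts → 3 fragments:
  11–21 → 11 bp
  22–55 → 34 bp
  56–174 then 1–10 → 119 + 10 = 129 bp
Sorted largest to smallest: 129, 34, 11 bp.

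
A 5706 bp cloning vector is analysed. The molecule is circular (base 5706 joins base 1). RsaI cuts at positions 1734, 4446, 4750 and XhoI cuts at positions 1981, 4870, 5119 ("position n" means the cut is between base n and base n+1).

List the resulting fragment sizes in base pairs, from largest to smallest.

Combined cut positions (sorted): 1734, 1981, 4446, 4750, 4870, 5119.
Circular molecule, 6 cuts → 6 fragments:
  1981 − 1734 = 247 bp
  4446 − 1981 = 2465 bp
  4750 − 4446 = 304 bp
  4870 − 4750 = 120 bp
  5119 − 4870 = 249 bp
  wrap: 5706 − 5119 + 1734 = 2321 bp
Sorted largest to smallest: 2465, 2321, 304, 249, 247, 120 bp.

2465, 2321, 304, 249, 247, 120 bp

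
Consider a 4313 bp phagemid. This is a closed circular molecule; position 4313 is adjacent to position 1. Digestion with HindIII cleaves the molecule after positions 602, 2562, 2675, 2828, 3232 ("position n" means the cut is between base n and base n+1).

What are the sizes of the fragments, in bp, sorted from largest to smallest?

Circular molecule, 5 cuts → 5 fragments:
  2562 − 602 = 1960 bp
  2675 − 2562 = 113 bp
  2828 − 2675 = 153 bp
  3232 − 2828 = 404 bp
  wrap: 4313 − 3232 + 602 = 1683 bp
Sorted largest to smallest: 1960, 1683, 404, 153, 113 bp.

1960, 1683, 404, 153, 113 bp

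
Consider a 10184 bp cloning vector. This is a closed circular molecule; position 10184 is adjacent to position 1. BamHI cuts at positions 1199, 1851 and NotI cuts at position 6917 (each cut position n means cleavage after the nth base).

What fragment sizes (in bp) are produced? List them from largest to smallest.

5066, 4466, 652 bp

Combined cut positions (sorted): 1199, 1851, 6917.
Circular molecule, 3 cuts → 3 fragments:
  1851 − 1199 = 652 bp
  6917 − 1851 = 5066 bp
  wrap: 10184 − 6917 + 1199 = 4466 bp
Sorted largest to smallest: 5066, 4466, 652 bp.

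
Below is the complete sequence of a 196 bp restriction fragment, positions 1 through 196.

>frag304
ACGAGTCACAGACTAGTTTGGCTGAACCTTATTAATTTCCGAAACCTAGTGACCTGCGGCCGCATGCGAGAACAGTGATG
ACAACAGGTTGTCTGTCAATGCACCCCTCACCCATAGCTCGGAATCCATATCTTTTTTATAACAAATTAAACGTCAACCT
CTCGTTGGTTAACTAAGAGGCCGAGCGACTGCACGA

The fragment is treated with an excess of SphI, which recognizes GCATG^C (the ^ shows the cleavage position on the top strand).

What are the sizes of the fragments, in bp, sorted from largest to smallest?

The SphI site (GCATGC) starts at position 62.
SphI cuts after base 5 of each site (before the last base), so after position 66.
Linear molecule, 1 cut → 2 fragments:
  1–66 → 66 bp
  67–196 → 130 bp
Sorted largest to smallest: 130, 66 bp.

130, 66 bp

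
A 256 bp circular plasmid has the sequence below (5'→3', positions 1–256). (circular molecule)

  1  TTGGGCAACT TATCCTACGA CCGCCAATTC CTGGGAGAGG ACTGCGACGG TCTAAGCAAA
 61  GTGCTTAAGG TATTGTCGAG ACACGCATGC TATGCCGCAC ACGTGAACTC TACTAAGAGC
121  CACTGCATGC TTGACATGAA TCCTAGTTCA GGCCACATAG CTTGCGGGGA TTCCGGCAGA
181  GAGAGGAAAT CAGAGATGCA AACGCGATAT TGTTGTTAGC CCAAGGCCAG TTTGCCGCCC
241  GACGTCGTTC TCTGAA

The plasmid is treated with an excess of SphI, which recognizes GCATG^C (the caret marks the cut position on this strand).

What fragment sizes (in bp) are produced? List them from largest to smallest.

216, 40 bp

SphI sites (GCATGC) start at positions 85, 125.
SphI cuts after base 5 of each site (before the last base), so after positions 89, 129.
Circular molecule, 2 cuts → 2 fragments:
  90–129 → 40 bp
  130–256 then 1–89 → 127 + 89 = 216 bp
Sorted largest to smallest: 216, 40 bp.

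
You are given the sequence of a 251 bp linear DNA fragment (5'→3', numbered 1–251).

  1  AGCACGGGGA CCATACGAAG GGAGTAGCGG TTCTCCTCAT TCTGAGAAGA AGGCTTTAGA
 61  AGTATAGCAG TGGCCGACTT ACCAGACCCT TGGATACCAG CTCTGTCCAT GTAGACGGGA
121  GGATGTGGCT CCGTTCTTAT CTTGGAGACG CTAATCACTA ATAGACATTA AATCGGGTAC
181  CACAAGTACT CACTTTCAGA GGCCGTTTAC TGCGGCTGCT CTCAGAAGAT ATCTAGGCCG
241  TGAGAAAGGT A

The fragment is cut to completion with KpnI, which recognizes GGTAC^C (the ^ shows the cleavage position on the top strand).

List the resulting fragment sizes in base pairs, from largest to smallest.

180, 71 bp

The KpnI site (GGTACC) starts at position 176.
KpnI cuts after base 5 of each site (before the last base), so after position 180.
Linear molecule, 1 cut → 2 fragments:
  1–180 → 180 bp
  181–251 → 71 bp
Sorted largest to smallest: 180, 71 bp.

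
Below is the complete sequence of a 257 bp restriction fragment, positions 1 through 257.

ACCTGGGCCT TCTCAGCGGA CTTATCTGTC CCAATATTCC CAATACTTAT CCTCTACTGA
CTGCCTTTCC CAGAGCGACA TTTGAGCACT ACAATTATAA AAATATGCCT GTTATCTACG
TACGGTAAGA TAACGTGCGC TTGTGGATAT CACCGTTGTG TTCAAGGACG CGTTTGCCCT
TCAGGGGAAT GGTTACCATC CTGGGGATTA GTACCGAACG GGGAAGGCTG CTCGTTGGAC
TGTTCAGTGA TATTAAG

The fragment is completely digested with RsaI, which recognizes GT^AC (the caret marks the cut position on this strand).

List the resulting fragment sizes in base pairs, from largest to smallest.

121, 91, 45 bp

RsaI sites (GTAC) start at positions 120, 211.
RsaI cuts after base 2 of each site, so after positions 121, 212.
Linear molecule, 2 cuts → 3 fragments:
  1–121 → 121 bp
  122–212 → 91 bp
  213–257 → 45 bp
Sorted largest to smallest: 121, 91, 45 bp.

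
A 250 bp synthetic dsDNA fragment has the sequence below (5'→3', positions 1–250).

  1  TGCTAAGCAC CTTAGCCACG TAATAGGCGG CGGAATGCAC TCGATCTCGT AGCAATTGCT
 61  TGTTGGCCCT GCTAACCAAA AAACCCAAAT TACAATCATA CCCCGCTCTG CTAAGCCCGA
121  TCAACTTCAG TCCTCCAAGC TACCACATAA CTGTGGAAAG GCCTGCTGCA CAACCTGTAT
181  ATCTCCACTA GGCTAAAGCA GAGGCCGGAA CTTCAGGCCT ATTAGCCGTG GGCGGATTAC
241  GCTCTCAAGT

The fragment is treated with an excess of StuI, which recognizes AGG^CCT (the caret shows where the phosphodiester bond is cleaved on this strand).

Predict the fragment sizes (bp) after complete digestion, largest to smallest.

StuI sites (AGGCCT) start at positions 159, 215.
StuI cuts after base 3 of each site, so after positions 161, 217.
Linear molecule, 2 cuts → 3 fragments:
  1–161 → 161 bp
  162–217 → 56 bp
  218–250 → 33 bp
Sorted largest to smallest: 161, 56, 33 bp.

161, 56, 33 bp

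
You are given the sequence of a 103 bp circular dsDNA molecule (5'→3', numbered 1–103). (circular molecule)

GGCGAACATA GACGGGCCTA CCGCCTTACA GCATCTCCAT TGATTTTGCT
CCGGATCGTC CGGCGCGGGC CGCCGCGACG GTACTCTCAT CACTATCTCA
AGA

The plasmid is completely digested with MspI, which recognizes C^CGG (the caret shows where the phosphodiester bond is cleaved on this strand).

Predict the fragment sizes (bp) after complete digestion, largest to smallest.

94, 9 bp

MspI sites (CCGG) start at positions 51, 60.
MspI cuts after the first base of each site, so after positions 51, 60.
Circular molecule, 2 cuts → 2 fragments:
  52–60 → 9 bp
  61–103 then 1–51 → 43 + 51 = 94 bp
Sorted largest to smallest: 94, 9 bp.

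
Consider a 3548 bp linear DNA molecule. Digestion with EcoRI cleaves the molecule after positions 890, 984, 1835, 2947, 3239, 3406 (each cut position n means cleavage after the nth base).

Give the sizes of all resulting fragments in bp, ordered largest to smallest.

1112, 890, 851, 292, 167, 142, 94 bp

Linear molecule, 6 cuts → 7 fragments:
  890 − 0 = 890 bp
  984 − 890 = 94 bp
  1835 − 984 = 851 bp
  2947 − 1835 = 1112 bp
  3239 − 2947 = 292 bp
  3406 − 3239 = 167 bp
  3548 − 3406 = 142 bp
Sorted largest to smallest: 1112, 890, 851, 292, 167, 142, 94 bp.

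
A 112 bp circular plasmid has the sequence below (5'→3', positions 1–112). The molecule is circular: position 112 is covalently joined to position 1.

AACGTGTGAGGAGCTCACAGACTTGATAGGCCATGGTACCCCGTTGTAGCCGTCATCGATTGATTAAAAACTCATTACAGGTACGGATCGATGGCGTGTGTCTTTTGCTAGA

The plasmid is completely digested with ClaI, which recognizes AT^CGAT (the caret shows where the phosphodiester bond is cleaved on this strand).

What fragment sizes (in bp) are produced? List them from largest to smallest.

ClaI sites (ATCGAT) start at positions 55, 87.
ClaI cuts after base 2 of each site, so after positions 56, 88.
Circular molecule, 2 cuts → 2 fragments:
  57–88 → 32 bp
  89–112 then 1–56 → 24 + 56 = 80 bp
Sorted largest to smallest: 80, 32 bp.

80, 32 bp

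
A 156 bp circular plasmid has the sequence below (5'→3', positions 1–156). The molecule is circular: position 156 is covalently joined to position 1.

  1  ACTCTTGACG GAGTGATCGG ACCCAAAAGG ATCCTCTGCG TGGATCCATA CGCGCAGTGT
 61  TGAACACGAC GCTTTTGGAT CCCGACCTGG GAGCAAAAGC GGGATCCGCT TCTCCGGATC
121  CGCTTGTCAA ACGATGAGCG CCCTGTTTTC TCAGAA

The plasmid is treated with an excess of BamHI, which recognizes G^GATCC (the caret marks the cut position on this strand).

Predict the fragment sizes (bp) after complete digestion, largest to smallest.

69, 35, 25, 14, 13 bp

BamHI sites (GGATCC) start at positions 29, 42, 77, 102, 116.
BamHI cuts after the first base of each site, so after positions 29, 42, 77, 102, 116.
Circular molecule, 5 cuts → 5 fragments:
  30–42 → 13 bp
  43–77 → 35 bp
  78–102 → 25 bp
  103–116 → 14 bp
  117–156 then 1–29 → 40 + 29 = 69 bp
Sorted largest to smallest: 69, 35, 25, 14, 13 bp.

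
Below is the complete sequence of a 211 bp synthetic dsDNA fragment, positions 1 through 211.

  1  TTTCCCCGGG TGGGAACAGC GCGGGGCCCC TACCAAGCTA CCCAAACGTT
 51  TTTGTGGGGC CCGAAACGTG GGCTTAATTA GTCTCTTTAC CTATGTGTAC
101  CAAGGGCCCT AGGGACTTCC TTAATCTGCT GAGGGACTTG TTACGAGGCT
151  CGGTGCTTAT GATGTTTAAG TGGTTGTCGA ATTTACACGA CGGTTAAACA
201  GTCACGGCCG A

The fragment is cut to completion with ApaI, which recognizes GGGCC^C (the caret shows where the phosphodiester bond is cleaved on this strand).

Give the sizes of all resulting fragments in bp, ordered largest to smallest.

103, 47, 33, 28 bp

ApaI sites (GGGCCC) start at positions 24, 57, 104.
ApaI cuts after base 5 of each site (before the last base), so after positions 28, 61, 108.
Linear molecule, 3 cuts → 4 fragments:
  1–28 → 28 bp
  29–61 → 33 bp
  62–108 → 47 bp
  109–211 → 103 bp
Sorted largest to smallest: 103, 47, 33, 28 bp.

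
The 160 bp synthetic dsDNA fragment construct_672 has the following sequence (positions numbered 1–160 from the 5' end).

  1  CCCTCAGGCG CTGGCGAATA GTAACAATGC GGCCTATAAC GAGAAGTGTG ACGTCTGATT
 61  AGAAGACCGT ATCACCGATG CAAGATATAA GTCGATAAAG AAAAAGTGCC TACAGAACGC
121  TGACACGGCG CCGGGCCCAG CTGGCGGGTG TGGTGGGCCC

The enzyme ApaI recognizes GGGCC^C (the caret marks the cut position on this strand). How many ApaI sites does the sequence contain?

2

GGGCCC occurs starting at positions 133, 155.
ApaI cuts at 2 sites.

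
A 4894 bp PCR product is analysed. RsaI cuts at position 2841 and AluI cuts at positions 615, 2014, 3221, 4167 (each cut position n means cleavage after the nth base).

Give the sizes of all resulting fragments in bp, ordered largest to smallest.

Combined cut positions (sorted): 615, 2014, 2841, 3221, 4167.
Linear molecule, 5 cuts → 6 fragments:
  615 − 0 = 615 bp
  2014 − 615 = 1399 bp
  2841 − 2014 = 827 bp
  3221 − 2841 = 380 bp
  4167 − 3221 = 946 bp
  4894 − 4167 = 727 bp
Sorted largest to smallest: 1399, 946, 827, 727, 615, 380 bp.

1399, 946, 827, 727, 615, 380 bp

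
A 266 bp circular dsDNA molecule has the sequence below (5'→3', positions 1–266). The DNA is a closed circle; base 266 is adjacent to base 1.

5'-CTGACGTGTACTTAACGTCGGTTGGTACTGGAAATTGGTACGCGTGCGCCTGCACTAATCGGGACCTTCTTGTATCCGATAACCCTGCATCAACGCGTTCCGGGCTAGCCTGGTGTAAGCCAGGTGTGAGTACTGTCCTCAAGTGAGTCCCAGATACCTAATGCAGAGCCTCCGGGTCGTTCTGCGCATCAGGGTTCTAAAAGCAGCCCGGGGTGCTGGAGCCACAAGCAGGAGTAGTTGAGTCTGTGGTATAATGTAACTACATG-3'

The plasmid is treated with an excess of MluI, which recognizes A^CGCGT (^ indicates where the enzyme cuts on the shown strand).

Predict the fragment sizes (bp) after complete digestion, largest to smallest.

213, 53 bp

MluI sites (ACGCGT) start at positions 40, 93.
MluI cuts after the first base of each site, so after positions 40, 93.
Circular molecule, 2 cuts → 2 fragments:
  41–93 → 53 bp
  94–266 then 1–40 → 173 + 40 = 213 bp
Sorted largest to smallest: 213, 53 bp.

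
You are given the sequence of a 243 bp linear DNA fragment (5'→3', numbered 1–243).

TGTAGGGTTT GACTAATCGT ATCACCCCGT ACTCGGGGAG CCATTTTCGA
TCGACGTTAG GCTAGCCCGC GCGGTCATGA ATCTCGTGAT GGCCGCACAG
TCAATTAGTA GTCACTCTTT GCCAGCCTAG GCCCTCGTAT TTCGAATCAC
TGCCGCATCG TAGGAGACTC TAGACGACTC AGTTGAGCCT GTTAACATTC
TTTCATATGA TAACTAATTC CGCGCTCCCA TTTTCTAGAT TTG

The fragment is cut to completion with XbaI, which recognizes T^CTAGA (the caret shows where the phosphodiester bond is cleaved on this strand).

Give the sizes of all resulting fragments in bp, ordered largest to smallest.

XbaI sites (TCTAGA) start at positions 169, 234.
XbaI cuts after the first base of each site, so after positions 169, 234.
Linear molecule, 2 cuts → 3 fragments:
  1–169 → 169 bp
  170–234 → 65 bp
  235–243 → 9 bp
Sorted largest to smallest: 169, 65, 9 bp.

169, 65, 9 bp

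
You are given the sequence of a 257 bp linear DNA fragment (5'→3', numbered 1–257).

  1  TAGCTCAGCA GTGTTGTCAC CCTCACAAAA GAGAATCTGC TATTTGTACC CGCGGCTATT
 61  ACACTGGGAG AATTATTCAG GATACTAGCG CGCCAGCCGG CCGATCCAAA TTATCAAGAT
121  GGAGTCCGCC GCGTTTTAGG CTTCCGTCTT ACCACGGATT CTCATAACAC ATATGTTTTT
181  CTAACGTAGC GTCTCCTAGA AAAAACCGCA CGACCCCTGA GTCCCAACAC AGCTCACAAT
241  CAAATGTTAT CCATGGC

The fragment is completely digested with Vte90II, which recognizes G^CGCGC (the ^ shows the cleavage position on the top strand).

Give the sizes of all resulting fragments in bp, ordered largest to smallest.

169, 88 bp

The Vte90II site (GCGCGC) starts at position 88.
Vte90II cuts after the first base of each site, so after position 88.
Linear molecule, 1 cut → 2 fragments:
  1–88 → 88 bp
  89–257 → 169 bp
Sorted largest to smallest: 169, 88 bp.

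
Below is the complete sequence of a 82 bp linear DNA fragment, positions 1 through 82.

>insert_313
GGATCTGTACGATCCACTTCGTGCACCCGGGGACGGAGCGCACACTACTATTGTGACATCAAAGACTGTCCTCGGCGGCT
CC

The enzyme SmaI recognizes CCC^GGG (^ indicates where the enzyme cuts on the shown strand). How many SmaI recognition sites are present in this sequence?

CCCGGG occurs starting at position 26.
SmaI cuts at 1 site.

1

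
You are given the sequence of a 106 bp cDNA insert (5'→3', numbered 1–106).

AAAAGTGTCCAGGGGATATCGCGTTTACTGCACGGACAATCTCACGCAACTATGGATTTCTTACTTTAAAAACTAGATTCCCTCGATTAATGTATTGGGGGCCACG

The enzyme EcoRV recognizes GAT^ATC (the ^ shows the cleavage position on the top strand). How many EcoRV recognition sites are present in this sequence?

1

GATATC occurs starting at position 15.
EcoRV cuts at 1 site.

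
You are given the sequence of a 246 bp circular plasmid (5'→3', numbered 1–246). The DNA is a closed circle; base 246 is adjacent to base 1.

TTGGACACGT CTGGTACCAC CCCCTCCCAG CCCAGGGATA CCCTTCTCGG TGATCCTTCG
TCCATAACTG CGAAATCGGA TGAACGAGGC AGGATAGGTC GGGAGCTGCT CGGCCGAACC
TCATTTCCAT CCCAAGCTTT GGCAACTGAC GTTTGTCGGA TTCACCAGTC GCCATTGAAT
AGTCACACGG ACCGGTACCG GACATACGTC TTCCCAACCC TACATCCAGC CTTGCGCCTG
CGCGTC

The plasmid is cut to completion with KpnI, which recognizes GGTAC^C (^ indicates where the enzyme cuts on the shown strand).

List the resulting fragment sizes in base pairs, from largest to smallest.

KpnI sites (GGTACC) start at positions 13, 194.
KpnI cuts after base 5 of each site (before the last base), so after positions 17, 198.
Circular molecule, 2 cuts → 2 fragments:
  18–198 → 181 bp
  199–246 then 1–17 → 48 + 17 = 65 bp
Sorted largest to smallest: 181, 65 bp.

181, 65 bp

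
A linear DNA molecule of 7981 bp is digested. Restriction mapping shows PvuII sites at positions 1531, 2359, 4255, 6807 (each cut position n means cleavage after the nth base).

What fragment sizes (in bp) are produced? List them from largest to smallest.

Linear molecule, 4 cuts → 5 fragments:
  1531 − 0 = 1531 bp
  2359 − 1531 = 828 bp
  4255 − 2359 = 1896 bp
  6807 − 4255 = 2552 bp
  7981 − 6807 = 1174 bp
Sorted largest to smallest: 2552, 1896, 1531, 1174, 828 bp.

2552, 1896, 1531, 1174, 828 bp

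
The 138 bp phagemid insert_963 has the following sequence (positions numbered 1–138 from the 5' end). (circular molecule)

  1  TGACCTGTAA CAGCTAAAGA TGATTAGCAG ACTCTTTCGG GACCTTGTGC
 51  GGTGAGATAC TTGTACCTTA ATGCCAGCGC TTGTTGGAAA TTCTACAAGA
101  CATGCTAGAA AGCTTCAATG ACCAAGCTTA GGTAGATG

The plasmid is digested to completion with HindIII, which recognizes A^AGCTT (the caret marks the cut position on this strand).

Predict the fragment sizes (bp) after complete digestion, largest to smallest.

124, 14 bp

HindIII sites (AAGCTT) start at positions 110, 124.
HindIII cuts after the first base of each site, so after positions 110, 124.
Circular molecule, 2 cuts → 2 fragments:
  111–124 → 14 bp
  125–138 then 1–110 → 14 + 110 = 124 bp
Sorted largest to smallest: 124, 14 bp.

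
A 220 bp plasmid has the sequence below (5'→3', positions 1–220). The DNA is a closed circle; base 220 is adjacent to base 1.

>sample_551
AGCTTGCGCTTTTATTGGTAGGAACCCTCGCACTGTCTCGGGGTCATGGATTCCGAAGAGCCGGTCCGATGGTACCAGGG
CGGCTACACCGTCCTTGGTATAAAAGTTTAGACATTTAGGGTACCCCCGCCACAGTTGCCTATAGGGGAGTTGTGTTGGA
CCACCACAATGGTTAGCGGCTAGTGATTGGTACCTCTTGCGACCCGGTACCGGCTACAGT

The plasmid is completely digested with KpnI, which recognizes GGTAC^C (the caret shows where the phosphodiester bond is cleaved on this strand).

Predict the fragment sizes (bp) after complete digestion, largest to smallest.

85, 69, 49, 17 bp

KpnI sites (GGTACC) start at positions 71, 120, 189, 206.
KpnI cuts after base 5 of each site (before the last base), so after positions 75, 124, 193, 210.
Circular molecule, 4 cuts → 4 fragments:
  76–124 → 49 bp
  125–193 → 69 bp
  194–210 → 17 bp
  211–220 then 1–75 → 10 + 75 = 85 bp
Sorted largest to smallest: 85, 69, 49, 17 bp.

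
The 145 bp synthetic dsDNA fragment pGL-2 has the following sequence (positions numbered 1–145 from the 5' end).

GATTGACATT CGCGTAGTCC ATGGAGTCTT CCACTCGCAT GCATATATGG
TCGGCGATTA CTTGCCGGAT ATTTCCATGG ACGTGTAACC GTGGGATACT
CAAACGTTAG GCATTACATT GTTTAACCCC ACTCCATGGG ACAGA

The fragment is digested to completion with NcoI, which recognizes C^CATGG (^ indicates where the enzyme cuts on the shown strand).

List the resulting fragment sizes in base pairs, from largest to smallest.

59, 56, 19, 11 bp

NcoI sites (CCATGG) start at positions 19, 75, 134.
NcoI cuts after the first base of each site, so after positions 19, 75, 134.
Linear molecule, 3 cuts → 4 fragments:
  1–19 → 19 bp
  20–75 → 56 bp
  76–134 → 59 bp
  135–145 → 11 bp
Sorted largest to smallest: 59, 56, 19, 11 bp.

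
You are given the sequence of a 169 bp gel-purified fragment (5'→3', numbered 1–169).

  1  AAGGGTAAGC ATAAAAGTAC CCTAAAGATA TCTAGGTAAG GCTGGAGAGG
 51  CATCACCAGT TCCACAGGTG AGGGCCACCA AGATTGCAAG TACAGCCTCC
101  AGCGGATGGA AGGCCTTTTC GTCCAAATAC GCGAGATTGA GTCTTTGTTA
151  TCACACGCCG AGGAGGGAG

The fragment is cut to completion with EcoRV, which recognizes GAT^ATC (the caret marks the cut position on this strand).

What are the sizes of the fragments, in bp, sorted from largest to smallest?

140, 29 bp

The EcoRV site (GATATC) starts at position 27.
EcoRV cuts after base 3 of each site, so after position 29.
Linear molecule, 1 cut → 2 fragments:
  1–29 → 29 bp
  30–169 → 140 bp
Sorted largest to smallest: 140, 29 bp.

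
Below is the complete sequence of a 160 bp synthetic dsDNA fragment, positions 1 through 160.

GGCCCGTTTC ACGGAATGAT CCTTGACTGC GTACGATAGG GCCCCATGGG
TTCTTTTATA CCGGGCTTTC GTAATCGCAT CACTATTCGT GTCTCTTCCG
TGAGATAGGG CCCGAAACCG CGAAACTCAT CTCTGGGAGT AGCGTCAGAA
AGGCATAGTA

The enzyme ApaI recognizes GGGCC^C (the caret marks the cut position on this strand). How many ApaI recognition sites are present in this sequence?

2

GGGCCC occurs starting at positions 39, 108.
ApaI cuts at 2 sites.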